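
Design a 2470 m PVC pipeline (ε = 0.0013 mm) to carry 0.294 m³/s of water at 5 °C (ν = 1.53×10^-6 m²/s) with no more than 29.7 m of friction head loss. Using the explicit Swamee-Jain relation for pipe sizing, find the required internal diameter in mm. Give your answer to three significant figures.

D ≈ 380 mm

Swamee-Jain (Type III): D = 0.66·[ε^1.25·(LQ²/(gh_f))^4.75 + ν·Q^9.4·(L/(gh_f))^5.2]^0.04
LQ²/(gh_f) = 0.7328; L/(gh_f) = 8.478
Term 1 = ε^1.25·(…)^4.75 = 1.00×10^-8; Term 2 = ν·Q^9.4·(…)^5.2 = 1.03×10^-6
D = 0.66·(1.00×10^-8 + 1.03×10^-6)^0.04 = 0.3804 m = 380 mm
Check: V = 2.59 m/s, Re = 6.43×10^5, f = 0.01259, h_f = 27.9 m ≈ 29.7 m ✓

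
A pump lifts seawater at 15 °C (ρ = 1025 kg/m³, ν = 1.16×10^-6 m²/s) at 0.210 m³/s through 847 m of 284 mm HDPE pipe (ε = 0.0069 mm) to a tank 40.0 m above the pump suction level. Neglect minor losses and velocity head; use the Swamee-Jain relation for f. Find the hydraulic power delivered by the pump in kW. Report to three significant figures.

V = 4Q/(πD²) = 3.315 m/s; Re = 8.12×10^5; ε/D = 2.43×10^-5; f = 0.01253
h_f = f(L/D)V²/2g = 20.93 m
Total head H = z + h_f = 40.0 + 20.93 = 60.93 m
P_hyd = ρgQH = 1025·9.81·0.210·60.93 = 128.7 kW

P_hyd ≈ 129 kW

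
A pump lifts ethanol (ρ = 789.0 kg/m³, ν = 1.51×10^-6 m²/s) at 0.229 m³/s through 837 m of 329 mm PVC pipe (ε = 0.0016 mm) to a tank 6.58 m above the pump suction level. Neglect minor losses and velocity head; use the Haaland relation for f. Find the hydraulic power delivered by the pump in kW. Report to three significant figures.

V = 4Q/(πD²) = 2.694 m/s; Re = 5.87×10^5; ε/D = 4.86×10^-6; f = 0.01276
h_f = f(L/D)V²/2g = 12.00 m
Total head H = z + h_f = 6.58 + 12.00 = 18.58 m
P_hyd = ρgQH = 789.0·9.81·0.229·18.58 = 32.94 kW

P_hyd ≈ 32.9 kW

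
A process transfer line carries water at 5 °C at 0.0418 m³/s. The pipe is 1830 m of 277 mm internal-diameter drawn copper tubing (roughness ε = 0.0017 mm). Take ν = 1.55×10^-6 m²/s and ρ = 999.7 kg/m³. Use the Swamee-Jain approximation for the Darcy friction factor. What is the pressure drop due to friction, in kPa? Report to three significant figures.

Δp ≈ 27.2 kPa

V = 4Q/(πD²) = 4·0.0418/(π·0.277²) = 0.6936 m/s
Re = VD/ν = 0.6936·0.277/1.55×10^-6 = 1.24×10^5 → turbulent
ε/D = 0.0017/277 = 6.14×10^-6
Swamee-Jain: f = 0.01713
h_f = f(L/D)V²/(2g) = 0.01713·(1830/0.277)·0.6936²/(2·9.81) = 2.775 m
Δp = ρg·h_f = 999.7·9.81·2.775 = 27.22 kPa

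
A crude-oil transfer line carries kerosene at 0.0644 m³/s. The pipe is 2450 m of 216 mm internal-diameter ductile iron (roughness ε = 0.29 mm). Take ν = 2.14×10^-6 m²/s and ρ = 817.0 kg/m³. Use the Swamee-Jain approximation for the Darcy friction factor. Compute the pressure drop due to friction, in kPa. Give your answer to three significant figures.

V = 4Q/(πD²) = 4·0.0644/(π·0.216²) = 1.757 m/s
Re = VD/ν = 1.757·0.216/2.14×10^-6 = 1.77×10^5 → turbulent
ε/D = 0.29/216 = 0.00134
Swamee-Jain: f = 0.02259
h_f = f(L/D)V²/(2g) = 0.02259·(2450/0.216)·1.757²/(2·9.81) = 40.34 m
Δp = ρg·h_f = 817.0·9.81·40.34 = 323.3 kPa

Δp ≈ 323 kPa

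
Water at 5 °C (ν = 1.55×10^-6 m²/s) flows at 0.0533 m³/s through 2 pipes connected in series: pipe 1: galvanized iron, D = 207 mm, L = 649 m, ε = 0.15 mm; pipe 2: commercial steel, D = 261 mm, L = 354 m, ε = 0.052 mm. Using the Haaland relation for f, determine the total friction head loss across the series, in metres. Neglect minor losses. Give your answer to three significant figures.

Pipe 1: V = 1.584 m/s, Re = 2.12×10^5, ε/D = 7.25×10^-4, f = 0.01966, h_1 = f(L/D)V²/2g = 7.882 m
Pipe 2: V = 0.9962 m/s, Re = 1.68×10^5, ε/D = 1.99×10^-4, f = 0.01728, h_2 = f(L/D)V²/2g = 1.186 m
Series → Q common, losses add: H = Σh = 9.067 m

H ≈ 9.07 m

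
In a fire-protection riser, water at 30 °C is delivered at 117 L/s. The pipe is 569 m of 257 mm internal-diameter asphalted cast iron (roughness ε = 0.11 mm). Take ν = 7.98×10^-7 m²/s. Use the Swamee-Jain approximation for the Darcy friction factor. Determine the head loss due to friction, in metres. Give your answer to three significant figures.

V = 4Q/(πD²) = 4·0.117/(π·0.257²) = 2.255 m/s
Re = VD/ν = 2.255·0.257/7.98×10^-7 = 7.26×10^5 → turbulent
ε/D = 0.11/257 = 4.28×10^-4
Swamee-Jain: f = 0.01700
h_f = f(L/D)V²/(2g) = 0.01700·(569/0.257)·2.255²/(2·9.81) = 9.757 m

h_f ≈ 9.76 m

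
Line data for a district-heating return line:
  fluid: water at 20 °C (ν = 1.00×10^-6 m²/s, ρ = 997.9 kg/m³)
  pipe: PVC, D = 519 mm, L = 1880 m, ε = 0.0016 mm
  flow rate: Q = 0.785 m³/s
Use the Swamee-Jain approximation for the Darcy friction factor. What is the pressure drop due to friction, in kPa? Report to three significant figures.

V = 4Q/(πD²) = 4·0.785/(π·0.519²) = 3.711 m/s
Re = VD/ν = 3.711·0.519/1.00×10^-6 = 1.93×10^6 → turbulent
ε/D = 0.0016/519 = 3.08×10^-6
Swamee-Jain: f = 0.01054
h_f = f(L/D)V²/(2g) = 0.01054·(1880/0.519)·3.711²/(2·9.81) = 26.80 m
Δp = ρg·h_f = 997.9·9.81·26.80 = 262.4 kPa

Δp ≈ 262 kPa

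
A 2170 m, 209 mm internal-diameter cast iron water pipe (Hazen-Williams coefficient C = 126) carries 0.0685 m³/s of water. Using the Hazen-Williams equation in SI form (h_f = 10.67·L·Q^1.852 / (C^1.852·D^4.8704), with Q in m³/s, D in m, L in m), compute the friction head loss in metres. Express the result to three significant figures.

h_f = 10.67·2170·0.0685^1.852 / (126^1.852·0.209^4.8704) = 42.62 m

h_f ≈ 42.6 m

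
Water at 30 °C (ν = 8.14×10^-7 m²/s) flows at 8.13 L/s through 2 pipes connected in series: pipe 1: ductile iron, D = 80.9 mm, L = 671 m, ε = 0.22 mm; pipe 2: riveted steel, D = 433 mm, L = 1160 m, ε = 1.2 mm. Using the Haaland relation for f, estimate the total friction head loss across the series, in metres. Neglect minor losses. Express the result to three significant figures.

H ≈ 27.8 m

Pipe 1: V = 1.582 m/s, Re = 1.57×10^5, ε/D = 0.00272, f = 0.02632, h_1 = f(L/D)V²/2g = 27.83 m
Pipe 2: V = 0.05521 m/s, Re = 2.94×10^4, ε/D = 0.00277, f = 0.02939, h_2 = f(L/D)V²/2g = 0.01223 m
Series → Q common, losses add: H = Σh = 27.84 m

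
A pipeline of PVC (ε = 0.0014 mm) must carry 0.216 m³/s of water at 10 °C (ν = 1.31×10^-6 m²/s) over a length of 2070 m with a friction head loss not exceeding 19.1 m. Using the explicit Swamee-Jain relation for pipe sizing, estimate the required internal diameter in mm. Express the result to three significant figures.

D ≈ 356 mm

Swamee-Jain (Type III): D = 0.66·[ε^1.25·(LQ²/(gh_f))^4.75 + ν·Q^9.4·(L/(gh_f))^5.2]^0.04
LQ²/(gh_f) = 0.5154; L/(gh_f) = 11.05
Term 1 = ε^1.25·(…)^4.75 = 2.07×10^-9; Term 2 = ν·Q^9.4·(…)^5.2 = 1.93×10^-7
D = 0.66·(2.07×10^-9 + 1.93×10^-7)^0.04 = 0.3558 m = 356 mm
Check: V = 2.17 m/s, Re = 5.90×10^5, f = 0.01278, h_f = 17.9 m ≈ 19.1 m ✓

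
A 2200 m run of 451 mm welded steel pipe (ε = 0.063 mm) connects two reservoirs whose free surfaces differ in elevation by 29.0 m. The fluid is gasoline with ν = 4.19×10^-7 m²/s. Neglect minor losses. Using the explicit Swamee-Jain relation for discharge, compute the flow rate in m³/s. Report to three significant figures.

Swamee-Jain (Type II): Q = -0.965·√(gD⁵h_f/L)·ln[ε/(3.7D) + √(3.17ν²L/(gD³h_f))]
√(gD⁵h_f/L) = √(9.81·0.451⁵·29.0/2200) = 0.04912
ε/(3.7D) = 3.78×10^-5; √(3.17ν²L/(gD³h_f)) = 6.85×10^-6
Q = -0.965·0.04912·ln(4.460×10^-5) = 0.4749 m³/s
Check: V = 2.97 m/s, Re = 3.20×10^6, f = 0.01328, h_f = 29.2 m ≈ 29.0 m ✓

Q ≈ 0.475 m³/s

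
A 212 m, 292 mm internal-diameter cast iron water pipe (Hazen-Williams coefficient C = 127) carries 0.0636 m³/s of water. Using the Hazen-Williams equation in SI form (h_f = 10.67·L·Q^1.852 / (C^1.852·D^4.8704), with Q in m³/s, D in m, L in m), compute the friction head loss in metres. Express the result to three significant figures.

h_f ≈ 0.702 m

h_f = 10.67·212·0.0636^1.852 / (127^1.852·0.292^4.8704) = 0.7015 m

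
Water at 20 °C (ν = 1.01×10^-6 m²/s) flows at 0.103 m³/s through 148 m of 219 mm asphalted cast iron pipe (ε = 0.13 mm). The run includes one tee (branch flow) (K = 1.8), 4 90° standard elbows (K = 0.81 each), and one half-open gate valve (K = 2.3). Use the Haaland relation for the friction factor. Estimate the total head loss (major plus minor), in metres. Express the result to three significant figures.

H_L ≈ 7.44 m

V = 4Q/(πD²) = 2.734 m/s; V²/2g = 0.3811 m
Re = 5.93×10^5, ε/D = 5.94×10^-4 → f = 0.01804 (Haaland)
Major: h_f = f(L/D)·V²/2g = 0.01804·675.8·0.3811 = 4.645 m
Minor: ΣK = 7.34; h_m = ΣK·V²/2g = 2.797 m
Total H_L = 4.645 + 2.797 = 7.442 m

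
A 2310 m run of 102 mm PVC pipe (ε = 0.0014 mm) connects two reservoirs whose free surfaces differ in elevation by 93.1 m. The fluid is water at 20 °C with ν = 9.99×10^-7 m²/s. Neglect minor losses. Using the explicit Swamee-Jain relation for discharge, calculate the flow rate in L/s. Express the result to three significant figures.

Swamee-Jain (Type II): Q = -0.965·√(gD⁵h_f/L)·ln[ε/(3.7D) + √(3.17ν²L/(gD³h_f))]
√(gD⁵h_f/L) = √(9.81·0.102⁵·93.1/2310) = 0.002089
ε/(3.7D) = 3.71×10^-6; √(3.17ν²L/(gD³h_f)) = 8.68×10^-5
Q = -0.965·0.002089·ln(9.054×10^-5) = 0.01877 m³/s
Check: V = 2.30 m/s, Re = 2.35×10^5, f = 0.01520, h_f = 92.6 m ≈ 93.1 m ✓

Q ≈ 18.8 L/s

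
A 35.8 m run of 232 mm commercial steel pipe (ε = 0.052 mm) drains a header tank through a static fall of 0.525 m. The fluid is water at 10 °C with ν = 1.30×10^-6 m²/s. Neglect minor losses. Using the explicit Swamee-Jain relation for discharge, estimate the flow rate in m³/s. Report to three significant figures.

Swamee-Jain (Type II): Q = -0.965·√(gD⁵h_f/L)·ln[ε/(3.7D) + √(3.17ν²L/(gD³h_f))]
√(gD⁵h_f/L) = √(9.81·0.232⁵·0.525/35.8) = 0.009833
ε/(3.7D) = 6.06×10^-5; √(3.17ν²L/(gD³h_f)) = 5.46×10^-5
Q = -0.965·0.009833·ln(1.152×10^-4) = 0.08606 m³/s
Check: V = 2.04 m/s, Re = 3.63×10^5, f = 0.01618, h_f = 0.527 m ≈ 0.525 m ✓

Q ≈ 0.0861 m³/s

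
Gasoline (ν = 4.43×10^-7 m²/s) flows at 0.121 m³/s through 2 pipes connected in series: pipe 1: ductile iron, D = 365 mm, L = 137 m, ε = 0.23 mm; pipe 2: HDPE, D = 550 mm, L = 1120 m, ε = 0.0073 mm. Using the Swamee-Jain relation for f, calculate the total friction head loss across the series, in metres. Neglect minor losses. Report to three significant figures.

Pipe 1: V = 1.156 m/s, Re = 9.53×10^5, ε/D = 6.30×10^-4, f = 0.01815, h_1 = f(L/D)V²/2g = 0.4642 m
Pipe 2: V = 0.5093 m/s, Re = 6.32×10^5, ε/D = 1.33×10^-5, f = 0.01280, h_2 = f(L/D)V²/2g = 0.3447 m
Series → Q common, losses add: H = Σh = 0.8089 m

H ≈ 0.809 m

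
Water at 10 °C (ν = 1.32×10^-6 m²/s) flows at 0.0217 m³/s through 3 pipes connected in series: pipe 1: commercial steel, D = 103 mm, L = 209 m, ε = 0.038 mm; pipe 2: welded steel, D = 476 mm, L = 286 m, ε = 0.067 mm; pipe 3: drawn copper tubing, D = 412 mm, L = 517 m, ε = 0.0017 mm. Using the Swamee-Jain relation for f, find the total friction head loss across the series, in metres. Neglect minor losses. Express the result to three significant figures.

H ≈ 12.8 m

Pipe 1: V = 2.604 m/s, Re = 2.03×10^5, ε/D = 3.69×10^-4, f = 0.01818, h_1 = f(L/D)V²/2g = 12.75 m
Pipe 2: V = 0.1219 m/s, Re = 4.40×10^4, ε/D = 1.41×10^-4, f = 0.02190, h_2 = f(L/D)V²/2g = 0.009974 m
Pipe 3: V = 0.1628 m/s, Re = 5.08×10^4, ε/D = 4.13×10^-6, f = 0.02070, h_3 = f(L/D)V²/2g = 0.03508 m
Series → Q common, losses add: H = Σh = 12.80 m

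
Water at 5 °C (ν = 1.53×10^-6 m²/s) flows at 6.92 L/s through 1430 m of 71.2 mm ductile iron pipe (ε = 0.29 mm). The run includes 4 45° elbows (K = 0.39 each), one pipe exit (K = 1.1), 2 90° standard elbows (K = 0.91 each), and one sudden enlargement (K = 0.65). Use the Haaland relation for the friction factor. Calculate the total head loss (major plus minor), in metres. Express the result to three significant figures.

H_L ≈ 93.0 m

V = 4Q/(πD²) = 1.738 m/s; V²/2g = 0.1540 m
Re = 8.09×10^4, ε/D = 0.00407 → f = 0.02981 (Haaland)
Major: h_f = f(L/D)·V²/2g = 0.02981·20084·0.1540 = 92.18 m
Minor: ΣK = 5.13; h_m = ΣK·V²/2g = 0.7898 m
Total H_L = 92.18 + 0.7898 = 92.97 m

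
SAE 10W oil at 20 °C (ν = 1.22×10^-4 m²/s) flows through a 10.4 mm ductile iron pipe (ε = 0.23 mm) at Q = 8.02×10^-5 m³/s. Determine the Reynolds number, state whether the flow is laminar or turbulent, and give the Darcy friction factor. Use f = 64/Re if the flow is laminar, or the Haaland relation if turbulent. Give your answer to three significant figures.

Re ≈ 80.5; laminar; f = 64/Re ≈ 0.795

V = 4Q/(πD²) = 0.9441 m/s
Re = VD/ν = 0.9441·0.0104/1.22×10^-4 = 80.5
Re < 2300 → laminar → f = 64/Re = 0.7952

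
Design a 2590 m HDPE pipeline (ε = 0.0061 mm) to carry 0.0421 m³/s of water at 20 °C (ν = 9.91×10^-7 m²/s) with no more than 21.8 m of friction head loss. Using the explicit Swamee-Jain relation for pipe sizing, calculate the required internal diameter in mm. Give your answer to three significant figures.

D ≈ 194 mm

Swamee-Jain (Type III): D = 0.66·[ε^1.25·(LQ²/(gh_f))^4.75 + ν·Q^9.4·(L/(gh_f))^5.2]^0.04
LQ²/(gh_f) = 0.02147; L/(gh_f) = 12.11
Term 1 = ε^1.25·(…)^4.75 = 3.61×10^-15; Term 2 = ν·Q^9.4·(…)^5.2 = 4.98×10^-14
D = 0.66·(3.61×10^-15 + 4.98×10^-14)^0.04 = 0.1944 m = 194 mm
Check: V = 1.42 m/s, Re = 2.78×10^5, f = 0.01492, h_f = 20.4 m ≈ 21.8 m ✓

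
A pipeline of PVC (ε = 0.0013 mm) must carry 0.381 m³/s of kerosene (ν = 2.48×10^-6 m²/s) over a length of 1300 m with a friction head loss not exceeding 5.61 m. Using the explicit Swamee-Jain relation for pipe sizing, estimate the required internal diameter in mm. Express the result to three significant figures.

D ≈ 529 mm

Swamee-Jain (Type III): D = 0.66·[ε^1.25·(LQ²/(gh_f))^4.75 + ν·Q^9.4·(L/(gh_f))^5.2]^0.04
LQ²/(gh_f) = 3.429; L/(gh_f) = 23.62
Term 1 = ε^1.25·(…)^4.75 = 1.53×10^-5; Term 2 = ν·Q^9.4·(…)^5.2 = 0.00395
D = 0.66·(1.53×10^-5 + 0.00395)^0.04 = 0.5290 m = 529 mm
Check: V = 1.73 m/s, Re = 3.70×10^5, f = 0.01386, h_f = 5.22 m ≈ 5.61 m ✓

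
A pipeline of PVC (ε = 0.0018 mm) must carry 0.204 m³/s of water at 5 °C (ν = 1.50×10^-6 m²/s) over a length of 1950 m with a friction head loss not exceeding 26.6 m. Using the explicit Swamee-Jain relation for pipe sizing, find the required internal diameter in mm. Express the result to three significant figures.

Swamee-Jain (Type III): D = 0.66·[ε^1.25·(LQ²/(gh_f))^4.75 + ν·Q^9.4·(L/(gh_f))^5.2]^0.04
LQ²/(gh_f) = 0.3110; L/(gh_f) = 7.473
Term 1 = ε^1.25·(…)^4.75 = 2.57×10^-10; Term 2 = ν·Q^9.4·(…)^5.2 = 1.69×10^-8
D = 0.66·(2.57×10^-10 + 1.69×10^-8)^0.04 = 0.3228 m = 323 mm
Check: V = 2.49 m/s, Re = 5.36×10^5, f = 0.01302, h_f = 24.9 m ≈ 26.6 m ✓

D ≈ 323 mm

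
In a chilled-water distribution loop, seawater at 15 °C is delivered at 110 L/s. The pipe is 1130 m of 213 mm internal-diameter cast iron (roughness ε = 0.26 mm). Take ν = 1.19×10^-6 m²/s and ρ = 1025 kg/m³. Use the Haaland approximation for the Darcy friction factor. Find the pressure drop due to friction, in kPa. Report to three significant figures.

V = 4Q/(πD²) = 4·0.110/(π·0.213²) = 3.087 m/s
Re = VD/ν = 3.087·0.213/1.19×10^-6 = 5.53×10^5 → turbulent
ε/D = 0.26/213 = 0.00122
Haaland: f = 0.02108
h_f = f(L/D)V²/(2g) = 0.02108·(1130/0.213)·3.087²/(2·9.81) = 54.31 m
Δp = ρg·h_f = 1025·9.81·54.31 = 546.1 kPa

Δp ≈ 546 kPa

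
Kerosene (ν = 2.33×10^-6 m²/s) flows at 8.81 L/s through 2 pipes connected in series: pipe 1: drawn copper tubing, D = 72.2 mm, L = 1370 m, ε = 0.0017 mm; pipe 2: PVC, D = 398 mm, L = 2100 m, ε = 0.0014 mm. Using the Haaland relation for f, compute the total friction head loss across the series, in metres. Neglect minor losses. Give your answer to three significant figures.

H ≈ 87.4 m

Pipe 1: V = 2.152 m/s, Re = 6.67×10^4, ε/D = 2.35×10^-5, f = 0.01950, h_1 = f(L/D)V²/2g = 87.34 m
Pipe 2: V = 0.07081 m/s, Re = 1.21×10^4, ε/D = 3.52×10^-6, f = 0.02934, h_2 = f(L/D)V²/2g = 0.03956 m
Series → Q common, losses add: H = Σh = 87.38 m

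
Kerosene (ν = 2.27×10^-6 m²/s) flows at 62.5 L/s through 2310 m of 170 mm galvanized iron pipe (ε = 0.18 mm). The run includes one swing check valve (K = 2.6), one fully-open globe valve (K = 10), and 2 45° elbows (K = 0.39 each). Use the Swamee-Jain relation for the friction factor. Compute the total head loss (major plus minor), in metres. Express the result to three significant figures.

H_L ≈ 117 m

V = 4Q/(πD²) = 2.754 m/s; V²/2g = 0.3864 m
Re = 2.06×10^5, ε/D = 0.00106 → f = 0.02138 (Swamee-Jain)
Major: h_f = f(L/D)·V²/2g = 0.02138·13588·0.3864 = 112.3 m
Minor: ΣK = 13.4; h_m = ΣK·V²/2g = 5.171 m
Total H_L = 112.3 + 5.171 = 117.5 m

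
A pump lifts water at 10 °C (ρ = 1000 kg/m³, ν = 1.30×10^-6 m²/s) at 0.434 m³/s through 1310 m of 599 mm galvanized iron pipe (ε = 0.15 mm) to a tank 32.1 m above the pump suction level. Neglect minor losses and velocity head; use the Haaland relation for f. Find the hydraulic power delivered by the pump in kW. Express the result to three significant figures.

V = 4Q/(πD²) = 1.540 m/s; Re = 7.10×10^5; ε/D = 2.50×10^-4; f = 0.01539
h_f = f(L/D)V²/2g = 4.069 m
Total head H = z + h_f = 32.1 + 4.069 = 36.17 m
P_hyd = ρgQH = 1000·9.81·0.434·36.17 = 154.0 kW

P_hyd ≈ 154 kW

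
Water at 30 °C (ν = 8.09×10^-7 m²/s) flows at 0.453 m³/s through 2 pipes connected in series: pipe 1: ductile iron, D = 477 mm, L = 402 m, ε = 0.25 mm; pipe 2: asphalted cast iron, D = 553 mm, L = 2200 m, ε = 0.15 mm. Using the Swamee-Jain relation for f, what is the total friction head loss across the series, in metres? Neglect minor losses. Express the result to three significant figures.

H ≈ 15.8 m

Pipe 1: V = 2.535 m/s, Re = 1.49×10^6, ε/D = 5.24×10^-4, f = 0.01729, h_1 = f(L/D)V²/2g = 4.772 m
Pipe 2: V = 1.886 m/s, Re = 1.29×10^6, ε/D = 2.71×10^-4, f = 0.01533, h_2 = f(L/D)V²/2g = 11.06 m
Series → Q common, losses add: H = Σh = 15.83 m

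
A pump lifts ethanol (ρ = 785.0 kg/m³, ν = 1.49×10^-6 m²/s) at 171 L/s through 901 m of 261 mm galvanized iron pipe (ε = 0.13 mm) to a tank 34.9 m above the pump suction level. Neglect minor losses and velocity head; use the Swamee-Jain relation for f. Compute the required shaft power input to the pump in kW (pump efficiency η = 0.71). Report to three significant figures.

P_shaft ≈ 124 kW

V = 4Q/(πD²) = 3.196 m/s; Re = 5.60×10^5; ε/D = 4.98×10^-4; f = 0.01767
h_f = f(L/D)V²/2g = 31.76 m
Total head H = z + h_f = 34.9 + 31.76 = 66.66 m
P_hyd = ρgQH = 785.0·9.81·0.171·66.66 = 87.78 kW
P_shaft = P_hyd/η = 87.78/0.71 = 123.6 kW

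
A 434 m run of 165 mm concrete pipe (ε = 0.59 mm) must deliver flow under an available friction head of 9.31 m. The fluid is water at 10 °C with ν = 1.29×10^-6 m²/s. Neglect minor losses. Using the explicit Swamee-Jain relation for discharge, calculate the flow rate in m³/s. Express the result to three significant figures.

Swamee-Jain (Type II): Q = -0.965·√(gD⁵h_f/L)·ln[ε/(3.7D) + √(3.17ν²L/(gD³h_f))]
√(gD⁵h_f/L) = √(9.81·0.165⁵·9.31/434) = 0.005073
ε/(3.7D) = 9.66×10^-4; √(3.17ν²L/(gD³h_f)) = 7.47×10^-5
Q = -0.965·0.005073·ln(0.001041) = 0.03362 m³/s
Check: V = 1.57 m/s, Re = 2.01×10^5, f = 0.02828, h_f = 9.37 m ≈ 9.31 m ✓

Q ≈ 0.0336 m³/s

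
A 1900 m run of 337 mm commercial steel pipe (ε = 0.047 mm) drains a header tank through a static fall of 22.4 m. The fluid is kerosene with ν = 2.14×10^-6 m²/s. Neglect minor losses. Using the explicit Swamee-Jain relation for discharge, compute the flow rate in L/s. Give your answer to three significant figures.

Swamee-Jain (Type II): Q = -0.965·√(gD⁵h_f/L)·ln[ε/(3.7D) + √(3.17ν²L/(gD³h_f))]
√(gD⁵h_f/L) = √(9.81·0.337⁵·22.4/1900) = 0.02242
ε/(3.7D) = 3.77×10^-5; √(3.17ν²L/(gD³h_f)) = 5.73×10^-5
Q = -0.965·0.02242·ln(9.496×10^-5) = 0.2004 m³/s
Check: V = 2.25 m/s, Re = 3.54×10^5, f = 0.01548, h_f = 22.5 m ≈ 22.4 m ✓

Q ≈ 200 L/s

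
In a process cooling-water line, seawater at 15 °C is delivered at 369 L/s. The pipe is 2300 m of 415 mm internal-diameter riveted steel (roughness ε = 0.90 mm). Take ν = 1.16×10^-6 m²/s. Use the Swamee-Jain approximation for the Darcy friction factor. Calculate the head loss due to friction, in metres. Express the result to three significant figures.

V = 4Q/(πD²) = 4·0.369/(π·0.415²) = 2.728 m/s
Re = VD/ν = 2.728·0.415/1.16×10^-6 = 9.76×10^5 → turbulent
ε/D = 0.90/415 = 0.00217
Swamee-Jain: f = 0.02419
h_f = f(L/D)V²/(2g) = 0.02419·(2300/0.415)·2.728²/(2·9.81) = 50.84 m

h_f ≈ 50.8 m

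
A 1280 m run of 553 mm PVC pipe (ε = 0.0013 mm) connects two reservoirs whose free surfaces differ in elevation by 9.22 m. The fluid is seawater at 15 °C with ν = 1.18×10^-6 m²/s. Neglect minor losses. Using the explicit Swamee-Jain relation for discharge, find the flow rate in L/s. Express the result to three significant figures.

Swamee-Jain (Type II): Q = -0.965·√(gD⁵h_f/L)·ln[ε/(3.7D) + √(3.17ν²L/(gD³h_f))]
√(gD⁵h_f/L) = √(9.81·0.553⁵·9.22/1280) = 0.06045
ε/(3.7D) = 6.35×10^-7; √(3.17ν²L/(gD³h_f)) = 1.92×10^-5
Q = -0.965·0.06045·ln(1.985×10^-5) = 0.6316 m³/s
Check: V = 2.63 m/s, Re = 1.23×10^6, f = 0.01128, h_f = 9.20 m ≈ 9.22 m ✓

Q ≈ 632 L/s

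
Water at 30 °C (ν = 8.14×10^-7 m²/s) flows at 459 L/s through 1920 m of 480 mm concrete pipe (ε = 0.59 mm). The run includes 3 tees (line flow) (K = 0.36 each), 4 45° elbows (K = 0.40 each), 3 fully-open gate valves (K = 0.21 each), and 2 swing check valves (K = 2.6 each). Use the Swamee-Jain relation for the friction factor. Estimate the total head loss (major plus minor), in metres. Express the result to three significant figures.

V = 4Q/(πD²) = 2.537 m/s; V²/2g = 0.3279 m
Re = 1.50×10^6, ε/D = 0.00123 → f = 0.02090 (Swamee-Jain)
Major: h_f = f(L/D)·V²/2g = 0.02090·4000·0.3279 = 27.42 m
Minor: ΣK = 8.51; h_m = ΣK·V²/2g = 2.791 m
Total H_L = 27.42 + 2.791 = 30.21 m

H_L ≈ 30.2 m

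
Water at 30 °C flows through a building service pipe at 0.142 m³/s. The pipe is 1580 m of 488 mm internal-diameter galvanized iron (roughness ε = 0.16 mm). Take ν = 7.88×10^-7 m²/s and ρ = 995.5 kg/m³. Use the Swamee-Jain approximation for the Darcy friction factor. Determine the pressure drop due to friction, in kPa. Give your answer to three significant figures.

V = 4Q/(πD²) = 4·0.142/(π·0.488²) = 0.7592 m/s
Re = VD/ν = 0.7592·0.488/7.88×10^-7 = 4.70×10^5 → turbulent
ε/D = 0.16/488 = 3.28×10^-4
Swamee-Jain: f = 0.01666
h_f = f(L/D)V²/(2g) = 0.01666·(1580/0.488)·0.7592²/(2·9.81) = 1.585 m
Δp = ρg·h_f = 995.5·9.81·1.585 = 15.47 kPa

Δp ≈ 15.5 kPa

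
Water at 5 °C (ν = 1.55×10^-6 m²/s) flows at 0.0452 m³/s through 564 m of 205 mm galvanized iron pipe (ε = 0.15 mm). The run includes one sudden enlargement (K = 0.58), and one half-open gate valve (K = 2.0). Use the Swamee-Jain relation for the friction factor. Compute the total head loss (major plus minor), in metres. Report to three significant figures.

V = 4Q/(πD²) = 1.369 m/s; V²/2g = 0.09558 m
Re = 1.81×10^5, ε/D = 7.32×10^-4 → f = 0.02021 (Swamee-Jain)
Major: h_f = f(L/D)·V²/2g = 0.02021·2751·0.09558 = 5.315 m
Minor: ΣK = 2.58; h_m = ΣK·V²/2g = 0.2466 m
Total H_L = 5.315 + 0.2466 = 5.562 m

H_L ≈ 5.56 m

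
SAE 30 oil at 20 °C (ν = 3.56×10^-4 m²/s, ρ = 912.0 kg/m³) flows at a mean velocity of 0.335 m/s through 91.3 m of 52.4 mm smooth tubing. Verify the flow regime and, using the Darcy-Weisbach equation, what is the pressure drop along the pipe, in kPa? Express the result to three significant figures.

Re = VD/ν = 0.335·0.05240/3.56×10^-4 = 49.3 → laminar (Re < 2300)
f = 64/Re = 1.298
h_f = f(L/D)V²/(2g) = 1.298·(91.3/0.05240)·0.335²/(2·9.81) = 12.94 m
Δp = ρg·h_f = 912.0·9.81·12.94 = 115.7 kPa

Δp ≈ 116 kPa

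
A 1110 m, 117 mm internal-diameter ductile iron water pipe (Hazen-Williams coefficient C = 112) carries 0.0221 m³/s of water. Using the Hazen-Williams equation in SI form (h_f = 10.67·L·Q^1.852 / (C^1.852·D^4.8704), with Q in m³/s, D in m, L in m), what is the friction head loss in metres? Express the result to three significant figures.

h_f ≈ 56.3 m

h_f = 10.67·1110·0.0221^1.852 / (112^1.852·0.117^4.8704) = 56.29 m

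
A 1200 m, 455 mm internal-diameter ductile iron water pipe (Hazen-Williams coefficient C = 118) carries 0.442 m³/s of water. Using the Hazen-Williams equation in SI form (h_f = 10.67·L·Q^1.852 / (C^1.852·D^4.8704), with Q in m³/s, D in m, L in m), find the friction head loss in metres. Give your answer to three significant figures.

h_f ≈ 19.0 m

h_f = 10.67·1200·0.442^1.852 / (118^1.852·0.455^4.8704) = 19.02 m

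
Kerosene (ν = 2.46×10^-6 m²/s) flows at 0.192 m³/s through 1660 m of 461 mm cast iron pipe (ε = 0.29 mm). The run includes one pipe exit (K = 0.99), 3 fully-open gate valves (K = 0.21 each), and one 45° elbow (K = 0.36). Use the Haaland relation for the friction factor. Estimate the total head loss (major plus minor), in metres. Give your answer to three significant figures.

H_L ≈ 4.79 m

V = 4Q/(πD²) = 1.150 m/s; V²/2g = 0.06744 m
Re = 2.16×10^5, ε/D = 6.29×10^-4 → f = 0.01918 (Haaland)
Major: h_f = f(L/D)·V²/2g = 0.01918·3601·0.06744 = 4.658 m
Minor: ΣK = 1.98; h_m = ΣK·V²/2g = 0.1335 m
Total H_L = 4.658 + 0.1335 = 4.792 m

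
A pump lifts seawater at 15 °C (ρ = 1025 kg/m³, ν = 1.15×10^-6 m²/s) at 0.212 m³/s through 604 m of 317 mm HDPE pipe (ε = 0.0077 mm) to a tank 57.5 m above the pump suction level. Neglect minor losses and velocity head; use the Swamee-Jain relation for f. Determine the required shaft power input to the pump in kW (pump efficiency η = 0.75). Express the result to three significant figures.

P_shaft ≈ 189 kW

V = 4Q/(πD²) = 2.686 m/s; Re = 7.40×10^5; ε/D = 2.43×10^-5; f = 0.01270
h_f = f(L/D)V²/2g = 8.896 m
Total head H = z + h_f = 57.5 + 8.896 = 66.40 m
P_hyd = ρgQH = 1025·9.81·0.212·66.40 = 141.5 kW
P_shaft = P_hyd/η = 141.5/0.75 = 188.7 kW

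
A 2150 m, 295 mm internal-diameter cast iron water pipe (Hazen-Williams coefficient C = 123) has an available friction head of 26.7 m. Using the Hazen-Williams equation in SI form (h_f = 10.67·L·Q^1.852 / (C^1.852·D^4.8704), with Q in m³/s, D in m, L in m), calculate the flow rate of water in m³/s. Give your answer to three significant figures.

Rearranging: Q = [h_f·C^1.852·D^4.8704 / (10.67·L)]^(1/1.852)
Q = [26.7·123^1.852·0.295^4.8704 / (10.67·2150)]^0.540 = 0.1292 m³/s

Q ≈ 0.129 m³/s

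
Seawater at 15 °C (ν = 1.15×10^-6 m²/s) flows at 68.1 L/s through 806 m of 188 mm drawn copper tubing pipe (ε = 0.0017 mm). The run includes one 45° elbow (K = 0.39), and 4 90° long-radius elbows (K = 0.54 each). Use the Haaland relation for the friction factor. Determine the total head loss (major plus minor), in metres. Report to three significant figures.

V = 4Q/(πD²) = 2.453 m/s; V²/2g = 0.3067 m
Re = 4.01×10^5, ε/D = 9.04×10^-6 → f = 0.01368 (Haaland)
Major: h_f = f(L/D)·V²/2g = 0.01368·4287·0.3067 = 17.99 m
Minor: ΣK = 2.55; h_m = ΣK·V²/2g = 0.7822 m
Total H_L = 17.99 + 0.7822 = 18.77 m

H_L ≈ 18.8 m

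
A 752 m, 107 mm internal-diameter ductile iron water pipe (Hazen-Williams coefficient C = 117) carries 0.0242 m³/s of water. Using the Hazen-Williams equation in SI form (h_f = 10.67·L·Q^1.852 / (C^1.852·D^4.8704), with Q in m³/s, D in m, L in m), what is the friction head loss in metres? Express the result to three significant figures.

h_f = 10.67·752·0.0242^1.852 / (117^1.852·0.107^4.8704) = 64.30 m

h_f ≈ 64.3 m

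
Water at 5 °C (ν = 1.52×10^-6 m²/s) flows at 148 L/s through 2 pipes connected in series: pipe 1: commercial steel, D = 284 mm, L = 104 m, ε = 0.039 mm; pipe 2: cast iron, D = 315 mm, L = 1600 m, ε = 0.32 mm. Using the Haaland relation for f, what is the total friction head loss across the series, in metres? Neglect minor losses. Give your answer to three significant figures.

H ≈ 20.6 m

Pipe 1: V = 2.336 m/s, Re = 4.37×10^5, ε/D = 1.37×10^-4, f = 0.01488, h_1 = f(L/D)V²/2g = 1.516 m
Pipe 2: V = 1.899 m/s, Re = 3.94×10^5, ε/D = 0.00102, f = 0.02040, h_2 = f(L/D)V²/2g = 19.05 m
Series → Q common, losses add: H = Σh = 20.56 m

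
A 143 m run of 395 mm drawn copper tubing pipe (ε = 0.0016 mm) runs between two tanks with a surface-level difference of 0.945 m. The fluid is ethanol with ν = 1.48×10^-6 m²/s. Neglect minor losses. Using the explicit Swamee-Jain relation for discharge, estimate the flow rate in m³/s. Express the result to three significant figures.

Q ≈ 0.242 m³/s

Swamee-Jain (Type II): Q = -0.965·√(gD⁵h_f/L)·ln[ε/(3.7D) + √(3.17ν²L/(gD³h_f))]
√(gD⁵h_f/L) = √(9.81·0.395⁵·0.945/143) = 0.02497
ε/(3.7D) = 1.09×10^-6; √(3.17ν²L/(gD³h_f)) = 4.17×10^-5
Q = -0.965·0.02497·ln(4.278×10^-5) = 0.2424 m³/s
Check: V = 1.98 m/s, Re = 5.28×10^5, f = 0.01303, h_f = 0.941 m ≈ 0.945 m ✓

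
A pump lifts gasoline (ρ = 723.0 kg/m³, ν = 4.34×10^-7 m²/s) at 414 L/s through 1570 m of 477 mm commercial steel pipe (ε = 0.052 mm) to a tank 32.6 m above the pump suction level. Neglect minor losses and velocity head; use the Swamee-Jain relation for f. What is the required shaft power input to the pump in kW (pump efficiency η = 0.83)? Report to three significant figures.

V = 4Q/(πD²) = 2.317 m/s; Re = 2.55×10^6; ε/D = 1.09×10^-4; f = 0.01288
h_f = f(L/D)V²/2g = 11.60 m
Total head H = z + h_f = 32.6 + 11.60 = 44.20 m
P_hyd = ρgQH = 723.0·9.81·0.414·44.20 = 129.8 kW
P_shaft = P_hyd/η = 129.8/0.83 = 156.4 kW

P_shaft ≈ 156 kW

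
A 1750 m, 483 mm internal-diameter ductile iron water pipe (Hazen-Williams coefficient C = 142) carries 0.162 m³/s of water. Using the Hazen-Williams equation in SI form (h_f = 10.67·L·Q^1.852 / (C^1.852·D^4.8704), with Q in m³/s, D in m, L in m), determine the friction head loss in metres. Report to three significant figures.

h_f ≈ 2.29 m

h_f = 10.67·1750·0.162^1.852 / (142^1.852·0.483^4.8704) = 2.293 m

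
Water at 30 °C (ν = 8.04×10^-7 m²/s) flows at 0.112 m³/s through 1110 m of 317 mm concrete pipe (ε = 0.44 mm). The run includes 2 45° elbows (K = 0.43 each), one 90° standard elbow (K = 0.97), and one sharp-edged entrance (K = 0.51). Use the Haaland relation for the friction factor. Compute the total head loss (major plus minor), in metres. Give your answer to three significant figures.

V = 4Q/(πD²) = 1.419 m/s; V²/2g = 0.1026 m
Re = 5.60×10^5, ε/D = 0.00139 → f = 0.02172 (Haaland)
Major: h_f = f(L/D)·V²/2g = 0.02172·3502·0.1026 = 7.805 m
Minor: ΣK = 2.34; h_m = ΣK·V²/2g = 0.2402 m
Total H_L = 7.805 + 0.2402 = 8.045 m

H_L ≈ 8.05 m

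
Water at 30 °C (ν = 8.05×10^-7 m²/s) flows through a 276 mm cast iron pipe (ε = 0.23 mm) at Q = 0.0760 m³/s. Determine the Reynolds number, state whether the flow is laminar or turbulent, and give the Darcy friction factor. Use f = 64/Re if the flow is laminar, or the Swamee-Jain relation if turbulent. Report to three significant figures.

Re ≈ 4.36×10^5; turbulent; f ≈ 0.0197

V = 4Q/(πD²) = 1.270 m/s
Re = VD/ν = 1.270·0.276/8.05×10^-7 = 4.36×10^5
Re > 4000 → turbulent; ε/D = 8.33×10^-4
Swamee-Jain: f = 0.01969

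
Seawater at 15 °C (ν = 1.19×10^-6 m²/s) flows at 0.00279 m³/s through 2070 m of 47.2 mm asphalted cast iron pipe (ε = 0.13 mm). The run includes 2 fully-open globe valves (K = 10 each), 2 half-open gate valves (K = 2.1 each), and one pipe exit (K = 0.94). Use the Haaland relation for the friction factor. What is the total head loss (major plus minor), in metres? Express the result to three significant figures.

V = 4Q/(πD²) = 1.595 m/s; V²/2g = 0.1296 m
Re = 6.32×10^4, ε/D = 0.00275 → f = 0.02749 (Haaland)
Major: h_f = f(L/D)·V²/2g = 0.02749·43856·0.1296 = 156.3 m
Minor: ΣK = 25.1; h_m = ΣK·V²/2g = 3.258 m
Total H_L = 156.3 + 3.258 = 159.5 m

H_L ≈ 160 m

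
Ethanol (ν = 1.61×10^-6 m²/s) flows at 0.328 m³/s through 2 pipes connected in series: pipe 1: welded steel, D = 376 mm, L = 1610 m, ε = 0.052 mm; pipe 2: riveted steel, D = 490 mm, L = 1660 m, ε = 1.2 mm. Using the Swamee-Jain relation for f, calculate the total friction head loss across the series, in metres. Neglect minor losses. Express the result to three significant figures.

H ≈ 40.7 m

Pipe 1: V = 2.954 m/s, Re = 6.90×10^5, ε/D = 1.38×10^-4, f = 0.01445, h_1 = f(L/D)V²/2g = 27.52 m
Pipe 2: V = 1.739 m/s, Re = 5.29×10^5, ε/D = 0.00245, f = 0.02514, h_2 = f(L/D)V²/2g = 13.13 m
Series → Q common, losses add: H = Σh = 40.65 m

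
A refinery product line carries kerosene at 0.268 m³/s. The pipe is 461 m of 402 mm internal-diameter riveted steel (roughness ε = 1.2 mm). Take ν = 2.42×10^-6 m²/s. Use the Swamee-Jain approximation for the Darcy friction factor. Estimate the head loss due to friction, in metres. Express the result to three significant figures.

V = 4Q/(πD²) = 4·0.268/(π·0.402²) = 2.112 m/s
Re = VD/ν = 2.112·0.402/2.42×10^-6 = 3.51×10^5 → turbulent
ε/D = 1.2/402 = 0.00299
Swamee-Jain: f = 0.02665
h_f = f(L/D)V²/(2g) = 0.02665·(461/0.402)·2.112²/(2·9.81) = 6.945 m

h_f ≈ 6.95 m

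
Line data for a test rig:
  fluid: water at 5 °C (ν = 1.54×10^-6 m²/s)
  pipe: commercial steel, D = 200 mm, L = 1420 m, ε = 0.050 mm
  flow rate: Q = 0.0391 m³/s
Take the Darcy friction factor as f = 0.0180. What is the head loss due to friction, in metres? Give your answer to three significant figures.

h_f ≈ 10.1 m

V = 4Q/(πD²) = 4·0.0391/(π·0.200²) = 1.245 m/s
h_f = f(L/D)V²/(2g) = 0.01800·(1420/0.200)·1.245²/(2·9.81) = 10.09 m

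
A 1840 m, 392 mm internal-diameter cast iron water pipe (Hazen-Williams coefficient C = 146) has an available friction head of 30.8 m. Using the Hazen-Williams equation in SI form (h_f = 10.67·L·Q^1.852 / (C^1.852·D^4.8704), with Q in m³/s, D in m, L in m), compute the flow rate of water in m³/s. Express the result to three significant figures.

Q ≈ 0.381 m³/s

Rearranging: Q = [h_f·C^1.852·D^4.8704 / (10.67·L)]^(1/1.852)
Q = [30.8·146^1.852·0.392^4.8704 / (10.67·1840)]^0.540 = 0.3806 m³/s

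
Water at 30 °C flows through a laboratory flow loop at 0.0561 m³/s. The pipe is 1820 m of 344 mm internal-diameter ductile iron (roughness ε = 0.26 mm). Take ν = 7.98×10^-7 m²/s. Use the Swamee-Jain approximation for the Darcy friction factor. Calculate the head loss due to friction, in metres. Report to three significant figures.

V = 4Q/(πD²) = 4·0.0561/(π·0.344²) = 0.6036 m/s
Re = VD/ν = 0.6036·0.344/7.98×10^-7 = 2.60×10^5 → turbulent
ε/D = 0.26/344 = 7.56×10^-4
Swamee-Jain: f = 0.01982
h_f = f(L/D)V²/(2g) = 0.01982·(1820/0.344)·0.6036²/(2·9.81) = 1.948 m

h_f ≈ 1.95 m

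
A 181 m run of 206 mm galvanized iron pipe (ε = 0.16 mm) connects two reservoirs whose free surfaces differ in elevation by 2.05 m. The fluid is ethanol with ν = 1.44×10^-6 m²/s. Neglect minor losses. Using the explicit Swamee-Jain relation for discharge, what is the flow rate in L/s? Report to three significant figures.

Q ≈ 50.4 L/s

Swamee-Jain (Type II): Q = -0.965·√(gD⁵h_f/L)·ln[ε/(3.7D) + √(3.17ν²L/(gD³h_f))]
√(gD⁵h_f/L) = √(9.81·0.206⁵·2.05/181) = 0.006420
ε/(3.7D) = 2.10×10^-4; √(3.17ν²L/(gD³h_f)) = 8.23×10^-5
Q = -0.965·0.006420·ln(2.922×10^-4) = 0.05042 m³/s
Check: V = 1.51 m/s, Re = 2.16×10^5, f = 0.02015, h_f = 2.07 m ≈ 2.05 m ✓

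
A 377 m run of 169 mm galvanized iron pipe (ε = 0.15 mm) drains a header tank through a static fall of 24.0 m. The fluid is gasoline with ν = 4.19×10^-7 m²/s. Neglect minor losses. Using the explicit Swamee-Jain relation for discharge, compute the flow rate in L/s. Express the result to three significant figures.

Q ≈ 74.1 L/s

Swamee-Jain (Type II): Q = -0.965·√(gD⁵h_f/L)·ln[ε/(3.7D) + √(3.17ν²L/(gD³h_f))]
√(gD⁵h_f/L) = √(9.81·0.169⁵·24.0/377) = 0.009279
ε/(3.7D) = 2.40×10^-4; √(3.17ν²L/(gD³h_f)) = 1.36×10^-5
Q = -0.965·0.009279·ln(2.535×10^-4) = 0.07414 m³/s
Check: V = 3.31 m/s, Re = 1.33×10^6, f = 0.01941, h_f = 24.1 m ≈ 24.0 m ✓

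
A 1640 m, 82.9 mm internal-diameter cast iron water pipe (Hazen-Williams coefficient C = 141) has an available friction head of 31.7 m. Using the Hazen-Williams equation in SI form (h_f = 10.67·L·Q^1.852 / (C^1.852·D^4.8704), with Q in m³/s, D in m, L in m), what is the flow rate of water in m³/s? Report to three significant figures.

Rearranging: Q = [h_f·C^1.852·D^4.8704 / (10.67·L)]^(1/1.852)
Q = [31.7·141^1.852·0.0829^4.8704 / (10.67·1640)]^0.540 = 0.006679 m³/s

Q ≈ 0.00668 m³/s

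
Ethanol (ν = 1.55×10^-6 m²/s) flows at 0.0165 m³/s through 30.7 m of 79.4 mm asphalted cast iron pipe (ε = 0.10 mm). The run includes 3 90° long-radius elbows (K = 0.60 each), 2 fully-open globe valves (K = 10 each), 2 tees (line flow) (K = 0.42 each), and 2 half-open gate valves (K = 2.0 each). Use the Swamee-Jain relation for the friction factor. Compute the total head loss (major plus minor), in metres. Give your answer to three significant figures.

V = 4Q/(πD²) = 3.332 m/s; V²/2g = 0.5660 m
Re = 1.71×10^5, ε/D = 0.00126 → f = 0.02235 (Swamee-Jain)
Major: h_f = f(L/D)·V²/2g = 0.02235·386.6·0.5660 = 4.892 m
Minor: ΣK = 26.6; h_m = ΣK·V²/2g = 15.08 m
Total H_L = 4.892 + 15.08 = 19.97 m

H_L ≈ 20.0 m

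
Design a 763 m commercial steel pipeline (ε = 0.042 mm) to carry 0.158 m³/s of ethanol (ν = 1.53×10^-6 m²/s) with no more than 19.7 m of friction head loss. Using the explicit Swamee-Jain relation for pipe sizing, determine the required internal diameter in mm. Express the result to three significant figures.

D ≈ 264 mm

Swamee-Jain (Type III): D = 0.66·[ε^1.25·(LQ²/(gh_f))^4.75 + ν·Q^9.4·(L/(gh_f))^5.2]^0.04
LQ²/(gh_f) = 0.09856; L/(gh_f) = 3.948
Term 1 = ε^1.25·(…)^4.75 = 5.61×10^-11; Term 2 = ν·Q^9.4·(…)^5.2 = 5.67×10^-11
D = 0.66·(5.61×10^-11 + 5.67×10^-11)^0.04 = 0.2640 m = 264 mm
Check: V = 2.89 m/s, Re = 4.98×10^5, f = 0.01512, h_f = 18.5 m ≈ 19.7 m ✓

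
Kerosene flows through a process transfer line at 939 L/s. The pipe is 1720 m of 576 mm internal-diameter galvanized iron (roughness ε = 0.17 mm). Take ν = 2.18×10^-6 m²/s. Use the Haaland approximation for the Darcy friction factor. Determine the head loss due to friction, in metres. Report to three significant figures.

V = 4Q/(πD²) = 4·0.939/(π·0.576²) = 3.604 m/s
Re = VD/ν = 3.604·0.576/2.18×10^-6 = 9.52×10^5 → turbulent
ε/D = 0.17/576 = 2.95×10^-4
Haaland: f = 0.01559
h_f = f(L/D)V²/(2g) = 0.01559·(1720/0.576)·3.604²/(2·9.81) = 30.81 m

h_f ≈ 30.8 m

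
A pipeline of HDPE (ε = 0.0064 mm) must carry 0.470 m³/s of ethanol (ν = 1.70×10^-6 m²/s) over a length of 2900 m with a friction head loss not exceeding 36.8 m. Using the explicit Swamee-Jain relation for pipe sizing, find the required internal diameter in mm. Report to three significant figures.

Swamee-Jain (Type III): D = 0.66·[ε^1.25·(LQ²/(gh_f))^4.75 + ν·Q^9.4·(L/(gh_f))^5.2]^0.04
LQ²/(gh_f) = 1.775; L/(gh_f) = 8.033
Term 1 = ε^1.25·(…)^4.75 = 4.91×10^-6; Term 2 = ν·Q^9.4·(…)^5.2 = 7.14×10^-5
D = 0.66·(4.91×10^-6 + 7.14×10^-5)^0.04 = 0.4517 m = 452 mm
Check: V = 2.93 m/s, Re = 7.79×10^5, f = 0.01241, h_f = 34.9 m ≈ 36.8 m ✓

D ≈ 452 mm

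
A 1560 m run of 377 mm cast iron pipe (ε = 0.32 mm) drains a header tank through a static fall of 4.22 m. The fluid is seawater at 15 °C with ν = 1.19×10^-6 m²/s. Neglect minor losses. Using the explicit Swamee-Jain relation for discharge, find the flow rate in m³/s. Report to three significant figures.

Q ≈ 0.112 m³/s

Swamee-Jain (Type II): Q = -0.965·√(gD⁵h_f/L)·ln[ε/(3.7D) + √(3.17ν²L/(gD³h_f))]
√(gD⁵h_f/L) = √(9.81·0.377⁵·4.22/1560) = 0.01422
ε/(3.7D) = 2.29×10^-4; √(3.17ν²L/(gD³h_f)) = 5.62×10^-5
Q = -0.965·0.01422·ln(2.856×10^-4) = 0.1120 m³/s
Check: V = 1.00 m/s, Re = 3.18×10^5, f = 0.02004, h_f = 4.25 m ≈ 4.22 m ✓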